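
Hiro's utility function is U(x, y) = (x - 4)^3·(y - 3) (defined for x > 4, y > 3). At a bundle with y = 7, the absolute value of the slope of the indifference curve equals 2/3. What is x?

MU_x = 3·(x−4)^2·(y−3), MU_y = (x−4)^3.
MRS = (3/1)·(y−3)/(x−4).
Substitute y = 7: MRS = 12/(x − 4). Setting this equal to 2/3 gives x − 4 = 12/(2/3) = 18, so x = 22.

x = 22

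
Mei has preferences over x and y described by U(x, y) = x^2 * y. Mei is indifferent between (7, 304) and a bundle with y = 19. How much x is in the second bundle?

U(7, 304) = 14896.
Set U(x, 19) = 14896 and solve.
With y = 19: x^2 = 14896/19 = 784; taking the square root, x = 28.
Check: U(28, 19) = 14896.

x = 28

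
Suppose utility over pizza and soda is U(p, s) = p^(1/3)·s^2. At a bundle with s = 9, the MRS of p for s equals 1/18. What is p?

MU_p = 1/3·p^(-2/3)·s^2 and MU_s = 2·p^(1/3)·s.
MRS = MU_p/MU_s = (1/6)·s/p.
Substitute s = 9: MRS = 1.5/p. Setting 1.5/p = 1/18 gives p = 1.5/(1/18) = 27.

p = 27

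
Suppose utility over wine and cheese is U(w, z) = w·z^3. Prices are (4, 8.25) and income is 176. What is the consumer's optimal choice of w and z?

MU_w = z^3 and MU_z = 3·w·z^2.
MRS = MU_w/MU_z = (1/3)·z/w.
Tangency: set MRS = p_w/p_z = 4/8.25 = 16/33.
So (1/3)·z/w = 16/33, i.e. z = (16/11)·w.
Substitute into the budget 4·w + 8.25·z = 176: 16·w = 176, so w* = 11.
Then z* = (16/11)·11 = 16.

w* = 11, z* = 16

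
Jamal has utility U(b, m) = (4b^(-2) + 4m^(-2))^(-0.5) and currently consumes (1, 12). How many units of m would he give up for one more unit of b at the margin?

MRS = 1728

For CES with ρ = -2, MRS = (m/b)^3.
At (1, 12): MRS = 1728.
That is, one extra unit of b is worth 1728 units of m at the margin.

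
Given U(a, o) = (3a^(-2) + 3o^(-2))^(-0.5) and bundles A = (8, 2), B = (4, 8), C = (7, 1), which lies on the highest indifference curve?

Bundle B

Evaluate utility at each bundle:
U(A) = 1.120.
U(B) = 2.066.
U(C) = 0.572.
Highest utility is B, so B ≻ A ≻ C.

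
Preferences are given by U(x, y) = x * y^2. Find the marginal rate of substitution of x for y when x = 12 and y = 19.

MRS = 19/24

MU_x = y^2 and MU_y = 2·x·y.
MRS = MU_x/MU_y = (1/2)·y/x.
At (12, 19): MRS = 19/24.
The indifference curve has slope −19/24 at this bundle.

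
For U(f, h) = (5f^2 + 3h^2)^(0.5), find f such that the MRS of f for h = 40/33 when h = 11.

f = 8

For CES with ρ = 2, MRS = (5/3)·(h/f)^(-1).
Setting (5/3)·(11/f)^(-1) = 40/33 gives (11/f)^(-1) = 8/11, so 11/f = 1.375 and f = 8.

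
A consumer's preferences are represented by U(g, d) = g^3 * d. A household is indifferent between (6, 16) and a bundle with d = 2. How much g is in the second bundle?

U(6, 16) = 3456.
Set U(g, 2) = 3456 and solve.
With d = 2: g^3 = 3456/2 = 1728; taking the cube root, g = 12.
Check: U(12, 2) = 3456.

g = 12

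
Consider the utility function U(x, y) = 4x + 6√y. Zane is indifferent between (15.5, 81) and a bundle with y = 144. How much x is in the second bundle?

x = 11

U(15.5, 81) = 116.
Set U(x, 144) = 116 and solve.
With y = 144: √144 = 12, so 4x = 116 − 6·12 = 44 and x = 11.
Check: U(11, 144) = 116.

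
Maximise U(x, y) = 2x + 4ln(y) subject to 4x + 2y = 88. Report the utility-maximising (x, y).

MU_x = 2, MU_y = 4/y.
MRS = 2 ÷ (4/y).
Tangency: set MRS = p_x/p_y = 4/2 = 2.
MRS depends only on y: 0.5·y = 2 ⇒ y* = 2/0.5 = 4.
From the budget, 4·x = 88 − 2·4 = 80, so x* = 20.

x* = 20, y* = 4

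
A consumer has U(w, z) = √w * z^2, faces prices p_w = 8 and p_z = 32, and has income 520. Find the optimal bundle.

MU_w = 0.5·w^(-0.5)·z^2 and MU_z = 2·√w·z.
MRS = MU_w/MU_z = (0.25)·z/w.
Tangency: set MRS = p_w/p_z = 8/32 = 0.25.
So (0.25)·z/w = 0.25, i.e. z = w.
Substitute into the budget 8·w + 32·z = 520: 40·w = 520, so w* = 13.
Then z* = 13.

w* = 13, z* = 13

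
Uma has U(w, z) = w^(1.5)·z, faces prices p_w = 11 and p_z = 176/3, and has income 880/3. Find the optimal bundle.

w* = 16, z* = 2

MU_w = 1.5·√w·z and MU_z = w^(1.5).
MRS = MU_w/MU_z = (1.5)·z/w.
Tangency: set MRS = p_w/p_z = 11/(176/3) = 3/16.
So (1.5)·z/w = 3/16, i.e. z = 0.125·w.
Substitute into the budget 11·w + (176/3)·z = 880/3: (55/3)·w = 880/3, so w* = 16.
Then z* = 0.125·16 = 2.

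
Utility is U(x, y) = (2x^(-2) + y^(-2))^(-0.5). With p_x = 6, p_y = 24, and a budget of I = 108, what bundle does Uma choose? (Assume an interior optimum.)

x* = 6, y* = 3

For CES with ρ = -2, MRS = (2/1)·(y/x)^3.
Tangency: set MRS = p_x/p_y = 6/24 = 0.25.
So (y/x)^3 = 0.125; taking the cube root, y/x = 0.5, i.e. y = 0.5·x.
Substitute into the budget 6·x + 24·y = 108: 18·x = 108, so x* = 6 and y* = 0.5·6 = 3.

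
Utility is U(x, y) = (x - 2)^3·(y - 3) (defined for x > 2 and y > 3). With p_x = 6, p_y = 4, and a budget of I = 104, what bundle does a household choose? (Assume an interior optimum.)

MU_x = 3·(x−2)^2·(y−3), MU_y = (x−2)^3.
MRS = (3/1)·(y−3)/(x−2).
Tangency: set MRS = p_x/p_y = 6/4 = 1.5.
So (3/1)·(y − 3)/(x − 2) = 1.5, i.e. (y − 3) = 0.5·(x − 2).
Rewrite the budget in excess-of-subsistence terms: 6·(x − 2) + 4·(y − 3) = 104 − 6·2 − 4·3 = 80.
Substituting, 8·(x − 2) = 80, so x − 2 = 10 and x* = 12.
Then y − 3 = 0.5·10 = 5, so y* = 8.

x* = 12, y* = 8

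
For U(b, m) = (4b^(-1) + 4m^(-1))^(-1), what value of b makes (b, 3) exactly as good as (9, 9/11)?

U depends on (b, m) only through S = 4b^(-1) + 4m^(-1), so equal utility means equal S. At (9, 9/11): S = 16/3.
With m = 3: 4·3^(-1) = 4/3, so 4b^(-1) = 16/3 − 4/3 = 4, i.e. b^(-1) = 1.
Hence b = 1/1 = 1.
Check: U(1, 3) = 0.1875.

b = 1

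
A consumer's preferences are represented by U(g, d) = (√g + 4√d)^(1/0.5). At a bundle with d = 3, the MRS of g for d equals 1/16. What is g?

g = 48

For CES with ρ = 0.5, MRS = (1/4)·√(d/g).
Setting (1/4)·√(3/g) = 1/16 gives √(3/g) = 0.25, so 3/g = 1/16 and g = 48.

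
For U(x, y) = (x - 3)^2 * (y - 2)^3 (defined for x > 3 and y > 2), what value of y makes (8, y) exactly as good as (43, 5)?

U(43, 5) = 43200.
Set U(8, y) = 43200 and solve.
With x = 8: (8 − 3)^2 = 25, so (y − 2)^3 = 43200/25 = 1728.
Taking the cube root (with y > 2): y − 2 = 12, so y = 14.
Check: U(8, 14) = 43200.

y = 14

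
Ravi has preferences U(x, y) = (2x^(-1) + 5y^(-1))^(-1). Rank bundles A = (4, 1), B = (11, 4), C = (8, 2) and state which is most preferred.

Bundle B

Evaluate utility at each bundle:
U(A) = 0.182.
U(B) = 0.698.
U(C) = 0.364.
Highest utility is B, so B ≻ C ≻ A.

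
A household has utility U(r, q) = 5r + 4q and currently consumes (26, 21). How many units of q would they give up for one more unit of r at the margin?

MRS = 1.25

MU_r = 5, MU_q = 4, so MRS = 5/4 = 1.25 at every bundle.
At (26, 21): MRS = 1.25.
The indifference curve has slope −1.25 at this bundle.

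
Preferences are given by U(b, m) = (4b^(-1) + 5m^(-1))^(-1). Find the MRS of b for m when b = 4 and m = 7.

For CES with ρ = -1, MRS = (4/5)·(m/b)^2.
At (4, 7): MRS = 2.45.
The indifference curve has slope −2.45 at this bundle.

MRS = 2.45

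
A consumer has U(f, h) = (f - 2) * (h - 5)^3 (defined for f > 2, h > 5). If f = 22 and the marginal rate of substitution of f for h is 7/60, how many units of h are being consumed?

MU_f = (h−5)^3, MU_h = 3·(f−2)·(h−5)^2.
MRS = (1/3)·(h−5)/(f−2).
Substitute f = 22: MRS = (h − 5)/60. Setting this equal to 7/60 gives h − 5 = (7/60)·60 = 7, so h = 12.

h = 12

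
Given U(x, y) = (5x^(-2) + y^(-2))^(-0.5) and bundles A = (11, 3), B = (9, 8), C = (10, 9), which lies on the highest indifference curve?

Evaluate utility at each bundle:
U(A) = 2.561.
U(B) = 3.596.
U(C) = 4.005.
Highest utility is C, so C ≻ B ≻ A.

Bundle C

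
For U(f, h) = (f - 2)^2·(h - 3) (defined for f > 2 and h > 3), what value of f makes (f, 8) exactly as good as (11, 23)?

U(11, 23) = 1620.
Set U(f, 8) = 1620 and solve.
With h = 8: (8 − 3) = 5, so (f − 2)^2 = 1620/5 = 324.
Taking the square root (with f > 2): f − 2 = 18, so f = 20.
Check: U(20, 8) = 1620.

f = 20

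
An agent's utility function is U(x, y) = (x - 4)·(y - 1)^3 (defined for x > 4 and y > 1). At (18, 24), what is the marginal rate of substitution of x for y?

MU_x = (y−1)^3, MU_y = 3·(x−4)·(y−1)^2.
MRS = (1/3)·(y−1)/(x−4).
At (18, 24): MRS = 23/42.
So at (18, 24) the consumer would give up 23/42 units of y for one more unit of x.

MRS = 23/42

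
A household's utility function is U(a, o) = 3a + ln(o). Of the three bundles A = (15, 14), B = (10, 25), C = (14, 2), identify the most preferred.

Evaluate utility at each bundle:
U(A) = 47.639.
U(B) = 33.219.
U(C) = 42.693.
Highest utility is A, so A ≻ C ≻ B.

Bundle A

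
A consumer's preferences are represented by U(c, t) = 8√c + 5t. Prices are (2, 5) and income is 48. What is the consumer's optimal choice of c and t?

MU_c = 8/(2√c), MU_t = 5.
MRS = 8/(2√c) ÷ 5.
Tangency: set MRS = p_c/p_t = 2/5 = 0.4.
MRS depends only on c: 0.8/√c = 0.4 ⇒ √c = 0.8/0.4 = 2 ⇒ c* = 4.
From the budget, 5·t = 48 − 2·4 = 40, so t* = 8.

c* = 4, t* = 8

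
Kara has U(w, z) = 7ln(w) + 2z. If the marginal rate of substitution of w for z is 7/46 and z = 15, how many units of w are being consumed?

MU_w = 7/w, MU_z = 2.
MRS = 7/w ÷ 2.
MRS depends only on w: 3.5/w = 7/46 ⇒ w = 3.5/(7/46) = 23.

w = 23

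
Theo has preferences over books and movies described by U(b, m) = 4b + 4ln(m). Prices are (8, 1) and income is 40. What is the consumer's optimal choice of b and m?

b* = 4, m* = 8

MU_b = 4, MU_m = 4/m.
MRS = 4 ÷ (4/m).
Tangency: set MRS = p_b/p_m = 8/1 = 8.
MRS depends only on m: m = 8 ⇒ m* = 8.
From the budget, 8·b = 40 − 1·8 = 32, so b* = 4.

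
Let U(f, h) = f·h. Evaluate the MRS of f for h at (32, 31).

MU_f = h and MU_h = f.
MRS = MU_f/MU_h = h/f.
At (32, 31): MRS = 31/32.
So at (32, 31) the consumer would give up 31/32 units of h for one more unit of f.

MRS = 31/32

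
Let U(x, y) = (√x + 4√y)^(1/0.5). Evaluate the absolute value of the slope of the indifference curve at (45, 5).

For CES with ρ = 0.5, MRS = (1/4)·√(y/x).
At (45, 5): MRS = 1/12.
So at (45, 5) the consumer would give up 1/12 units of y for one more unit of x.

MRS = 1/12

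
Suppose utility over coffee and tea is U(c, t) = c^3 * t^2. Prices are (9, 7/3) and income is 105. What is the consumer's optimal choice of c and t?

c* = 7, t* = 18

MU_c = 3·c^2·t^2 and MU_t = 2·c^3·t.
MRS = MU_c/MU_t = (3/2)·t/c.
Tangency: set MRS = p_c/p_t = 9/(7/3) = 27/7.
So (3/2)·t/c = 27/7, i.e. t = (18/7)·c.
Substitute into the budget 9·c + (7/3)·t = 105: 15·c = 105, so c* = 7.
Then t* = (18/7)·7 = 18.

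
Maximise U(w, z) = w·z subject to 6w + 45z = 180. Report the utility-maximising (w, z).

MU_w = z and MU_z = w.
MRS = MU_w/MU_z = z/w.
Tangency: set MRS = p_w/p_z = 6/45 = 2/15.
So z/w = 2/15, i.e. z = (2/15)·w.
Substitute into the budget 6·w + 45·z = 180: 12·w = 180, so w* = 15.
Then z* = (2/15)·15 = 2.

w* = 15, z* = 2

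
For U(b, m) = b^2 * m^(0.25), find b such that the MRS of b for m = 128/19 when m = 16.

b = 19

MU_b = 2·b·m^(0.25) and MU_m = 0.25·b^2·m^(-0.75).
MRS = MU_b/MU_m = (8)·m/b.
Substitute m = 16: MRS = 128/b. Setting 128/b = 128/19 gives b = 128/(128/19) = 19.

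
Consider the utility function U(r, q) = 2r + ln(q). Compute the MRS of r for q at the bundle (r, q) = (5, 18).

MRS = 36

MU_r = 2, MU_q = 1/q.
MRS = 2 ÷ (1/q).
At (5, 18): MRS = 36.
The indifference curve has slope −36 at this bundle.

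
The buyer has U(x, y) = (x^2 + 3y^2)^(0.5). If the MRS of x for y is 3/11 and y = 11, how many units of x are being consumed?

x = 9

For CES with ρ = 2, MRS = (1/3)·(y/x)^(-1).
Setting (1/3)·(11/x)^(-1) = 3/11 gives (11/x)^(-1) = 9/11, so 11/x = 11/9 and x = 9.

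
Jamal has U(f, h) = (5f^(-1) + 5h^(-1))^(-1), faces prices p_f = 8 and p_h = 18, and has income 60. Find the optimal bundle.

f* = 3, h* = 2

For CES with ρ = -1, MRS = (h/f)^2.
Tangency: set MRS = p_f/p_h = 8/18 = 4/9.
So (h/f)^2 = 4/9; taking the square root, h/f = 2/3, i.e. h = (2/3)·f.
Substitute into the budget 8·f + 18·h = 60: 20·f = 60, so f* = 3 and h* = (2/3)·3 = 2.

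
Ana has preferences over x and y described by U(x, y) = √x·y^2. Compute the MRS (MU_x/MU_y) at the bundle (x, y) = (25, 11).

MU_x = 0.5·x^(-0.5)·y^2 and MU_y = 2·√x·y.
MRS = MU_x/MU_y = (0.25)·y/x.
At (25, 11): MRS = 11/100.
So at (25, 11) the consumer would give up 11/100 units of y for one more unit of x.

MRS = 11/100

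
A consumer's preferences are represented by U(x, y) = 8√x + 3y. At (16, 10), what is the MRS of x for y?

MU_x = 8/(2√x), MU_y = 3.
MRS = 8/(2√x) ÷ 3.
At (16, 10): MRS = 1/3.
That is, one extra unit of x is worth 1/3 units of y at the margin.

MRS = 1/3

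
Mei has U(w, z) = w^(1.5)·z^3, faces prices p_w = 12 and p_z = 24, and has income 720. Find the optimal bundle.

w* = 20, z* = 20

MU_w = 1.5·√w·z^3 and MU_z = 3·w^(1.5)·z^2.
MRS = MU_w/MU_z = (0.5)·z/w.
Tangency: set MRS = p_w/p_z = 12/24 = 0.5.
So (0.5)·z/w = 0.5, i.e. z = w.
Substitute into the budget 12·w + 24·z = 720: 36·w = 720, so w* = 20.
Then z* = 20.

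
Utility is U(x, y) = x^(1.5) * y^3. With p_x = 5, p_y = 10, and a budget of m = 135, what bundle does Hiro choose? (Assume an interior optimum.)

MU_x = 1.5·√x·y^3 and MU_y = 3·x^(1.5)·y^2.
MRS = MU_x/MU_y = (0.5)·y/x.
Tangency: set MRS = p_x/p_y = 5/10 = 0.5.
So (0.5)·y/x = 0.5, i.e. y = x.
Substitute into the budget 5·x + 10·y = 135: 15·x = 135, so x* = 9.
Then y* = 9.

x* = 9, y* = 9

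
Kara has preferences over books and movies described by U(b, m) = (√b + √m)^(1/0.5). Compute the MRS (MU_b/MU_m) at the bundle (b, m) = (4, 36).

MRS = 3

For CES with ρ = 0.5, MRS = √(m/b).
At (4, 36): MRS = 3.
That is, one extra unit of b is worth 3 units of m at the margin.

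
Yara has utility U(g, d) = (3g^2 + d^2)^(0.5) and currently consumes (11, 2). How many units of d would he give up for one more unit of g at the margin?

MRS = 16.5

For CES with ρ = 2, MRS = (3/1)·(d/g)^(-1).
At (11, 2): MRS = 16.5.
The indifference curve has slope −16.5 at this bundle.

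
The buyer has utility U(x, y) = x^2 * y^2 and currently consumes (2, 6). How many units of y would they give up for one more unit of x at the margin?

MRS = 3

MU_x = 2·x·y^2 and MU_y = 2·x^2·y.
MRS = MU_x/MU_y = y/x.
At (2, 6): MRS = 3.
So at (2, 6) the consumer would give up 3 units of y for one more unit of x.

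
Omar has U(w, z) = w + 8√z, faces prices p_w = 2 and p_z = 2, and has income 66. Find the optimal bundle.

MU_w = 1, MU_z = 8/(2√z).
MRS = 1 ÷ (8/(2√z)).
Tangency: set MRS = p_w/p_z = 2/2 = 1.
MRS depends only on z: 0.25·√z = 1 ⇒ √z = 1/0.25 = 4 ⇒ z* = 16.
From the budget, 2·w = 66 − 2·16 = 34, so w* = 17.

w* = 17, z* = 16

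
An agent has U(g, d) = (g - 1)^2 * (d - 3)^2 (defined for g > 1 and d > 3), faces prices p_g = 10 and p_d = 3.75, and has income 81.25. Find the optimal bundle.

MU_g = 2·(g−1)·(d−3)^2, MU_d = 2·(g−1)^2·(d−3).
MRS = (d−3)/(g−1).
Tangency: set MRS = p_g/p_d = 10/3.75 = 8/3.
So (d − 3)/(g − 1) = 8/3, i.e. (d − 3) = (8/3)·(g − 1).
Rewrite the budget in excess-of-subsistence terms: 10·(g − 1) + 3.75·(d − 3) = 81.25 − 10·1 − 3.75·3 = 60.
Substituting, 20·(g − 1) = 60, so g − 1 = 3 and g* = 4.
Then d − 3 = (8/3)·3 = 8, so d* = 11.

g* = 4, d* = 11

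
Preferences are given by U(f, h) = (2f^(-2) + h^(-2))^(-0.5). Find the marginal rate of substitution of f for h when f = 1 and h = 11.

For CES with ρ = -2, MRS = (2/1)·(h/f)^3.
At (1, 11): MRS = 2662.
The indifference curve has slope −2662 at this bundle.

MRS = 2662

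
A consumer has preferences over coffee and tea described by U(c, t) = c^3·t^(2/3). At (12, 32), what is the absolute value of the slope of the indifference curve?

MU_c = 3·c^2·t^(2/3) and MU_t = 2/3·c^3·t^(-1/3).
MRS = MU_c/MU_t = (4.5)·t/c.
At (12, 32): MRS = 12.
That is, one extra unit of c is worth 12 units of t at the margin.

MRS = 12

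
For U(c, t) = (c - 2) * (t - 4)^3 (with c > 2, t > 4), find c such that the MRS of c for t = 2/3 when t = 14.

MU_c = (t−4)^3, MU_t = 3·(c−2)·(t−4)^2.
MRS = (1/3)·(t−4)/(c−2).
Substitute t = 14: MRS = (10/3)/(c − 2). Setting this equal to 2/3 gives c − 2 = (10/3)/(2/3) = 5, so c = 7.

c = 7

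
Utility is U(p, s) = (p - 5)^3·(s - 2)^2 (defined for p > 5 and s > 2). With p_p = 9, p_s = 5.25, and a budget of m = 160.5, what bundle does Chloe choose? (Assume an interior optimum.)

p* = 12, s* = 10

MU_p = 3·(p−5)^2·(s−2)^2, MU_s = 2·(p−5)^3·(s−2).
MRS = (3/2)·(s−2)/(p−5).
Tangency: set MRS = p_p/p_s = 9/5.25 = 12/7.
So (3/2)·(s − 2)/(p − 5) = 12/7, i.e. (s − 2) = (8/7)·(p − 5).
Rewrite the budget in excess-of-subsistence terms: 9·(p − 5) + 5.25·(s − 2) = 160.5 − 9·5 − 5.25·2 = 105.
Substituting, 15·(p − 5) = 105, so p − 5 = 7 and p* = 12.
Then s − 2 = (8/7)·7 = 8, so s* = 10.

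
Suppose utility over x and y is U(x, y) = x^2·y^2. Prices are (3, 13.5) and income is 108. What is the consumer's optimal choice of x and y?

x* = 18, y* = 4

MU_x = 2·x·y^2 and MU_y = 2·x^2·y.
MRS = MU_x/MU_y = y/x.
Tangency: set MRS = p_x/p_y = 3/13.5 = 2/9.
So y/x = 2/9, i.e. y = (2/9)·x.
Substitute into the budget 3·x + 13.5·y = 108: 6·x = 108, so x* = 18.
Then y* = (2/9)·18 = 4.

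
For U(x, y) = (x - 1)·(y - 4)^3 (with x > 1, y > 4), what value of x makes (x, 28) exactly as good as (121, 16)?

U(121, 16) = 207360.
Set U(x, 28) = 207360 and solve.
With y = 28: (28 − 4)^3 = 13824, so (x − 1) = 207360/13824 = 15.
So x = 1 + 15 = 16.
Check: U(16, 28) = 207360.

x = 16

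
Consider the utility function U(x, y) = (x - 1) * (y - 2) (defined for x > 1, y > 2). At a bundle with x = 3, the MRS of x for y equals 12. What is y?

MU_x = (y−2), MU_y = (x−1).
MRS = (y−2)/(x−1).
Substitute x = 3: MRS = (y − 2)/2. Setting this equal to 12 gives y − 2 = 12·2 = 24, so y = 26.

y = 26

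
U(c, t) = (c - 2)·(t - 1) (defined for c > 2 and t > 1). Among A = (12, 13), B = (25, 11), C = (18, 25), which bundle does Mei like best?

Evaluate utility at each bundle:
U(A) = 120.
U(B) = 230.
U(C) = 384.
Highest utility is C, so C ≻ B ≻ A.

Bundle C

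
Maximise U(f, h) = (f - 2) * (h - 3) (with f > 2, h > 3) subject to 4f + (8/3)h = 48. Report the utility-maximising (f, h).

f* = 6, h* = 9

MU_f = (h−3), MU_h = (f−2).
MRS = (h−3)/(f−2).
Tangency: set MRS = p_f/p_h = 4/(8/3) = 1.5.
So (h − 3)/(f − 2) = 1.5, i.e. (h − 3) = 1.5·(f − 2).
Rewrite the budget in excess-of-subsistence terms: 4·(f − 2) + (8/3)·(h − 3) = 48 − 4·2 − (8/3)·3 = 32.
Substituting, 8·(f − 2) = 32, so f − 2 = 4 and f* = 6.
Then h − 3 = 1.5·4 = 6, so h* = 9.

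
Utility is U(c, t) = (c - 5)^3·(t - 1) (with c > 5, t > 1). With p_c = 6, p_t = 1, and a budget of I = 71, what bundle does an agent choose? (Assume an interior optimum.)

MU_c = 3·(c−5)^2·(t−1), MU_t = (c−5)^3.
MRS = (3/1)·(t−1)/(c−5).
Tangency: set MRS = p_c/p_t = 6/1 = 6.
So (3/1)·(t − 1)/(c − 5) = 6, i.e. (t − 1) = 2·(c − 5).
Rewrite the budget in excess-of-subsistence terms: 6·(c − 5) + 1·(t − 1) = 71 − 6·5 − 1·1 = 40.
Substituting, 8·(c − 5) = 40, so c − 5 = 5 and c* = 10.
Then t − 1 = 2·5 = 10, so t* = 11.

c* = 10, t* = 11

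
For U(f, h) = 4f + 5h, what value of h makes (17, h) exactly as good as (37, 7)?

U(37, 7) = 183.
Set U(17, h) = 183 and solve.
4·17 + 5h = 183 ⇒ 5h = 115 ⇒ h = 23.
Check: U(17, 23) = 183.

h = 23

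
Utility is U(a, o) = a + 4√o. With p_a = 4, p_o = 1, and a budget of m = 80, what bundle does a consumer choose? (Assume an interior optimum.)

MU_a = 1, MU_o = 4/(2√o).
MRS = 1 ÷ (4/(2√o)).
Tangency: set MRS = p_a/p_o = 4/1 = 4.
MRS depends only on o: 0.5·√o = 4 ⇒ √o = 4/0.5 = 8 ⇒ o* = 64.
From the budget, 4·a = 80 − 1·64 = 16, so a* = 4.

a* = 4, o* = 64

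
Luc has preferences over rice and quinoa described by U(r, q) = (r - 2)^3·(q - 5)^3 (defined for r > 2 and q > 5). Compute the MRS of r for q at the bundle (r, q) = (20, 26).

MRS = 7/6

MU_r = 3·(r−2)^2·(q−5)^3, MU_q = 3·(r−2)^3·(q−5)^2.
MRS = (q−5)/(r−2).
At (20, 26): MRS = 7/6.
The indifference curve has slope −7/6 at this bundle.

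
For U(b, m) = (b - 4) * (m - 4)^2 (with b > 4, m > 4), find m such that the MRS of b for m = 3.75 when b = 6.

MU_b = (m−4)^2, MU_m = 2·(b−4)·(m−4).
MRS = (1/2)·(m−4)/(b−4).
Substitute b = 6: MRS = (m − 4)/4. Setting this equal to 3.75 gives m − 4 = 3.75·4 = 15, so m = 19.

m = 19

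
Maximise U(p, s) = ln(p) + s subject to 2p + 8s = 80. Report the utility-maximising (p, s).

MU_p = 1/p, MU_s = 1.
MRS = 1/p ÷ 1.
Tangency: set MRS = p_p/p_s = 2/8 = 0.25.
MRS depends only on p: 1/p = 0.25 ⇒ p* = 1/0.25 = 4.
From the budget, 8·s = 80 − 2·4 = 72, so s* = 9.

p* = 4, s* = 9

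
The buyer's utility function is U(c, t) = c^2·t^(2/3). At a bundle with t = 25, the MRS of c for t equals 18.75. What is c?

c = 4

MU_c = 2·c·t^(2/3) and MU_t = 2/3·c^2·t^(-1/3).
MRS = MU_c/MU_t = (3)·t/c.
Substitute t = 25: MRS = 75/c. Setting 75/c = 18.75 gives c = 75/18.75 = 4.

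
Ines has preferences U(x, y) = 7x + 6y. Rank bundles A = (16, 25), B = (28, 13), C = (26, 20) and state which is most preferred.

Evaluate utility at each bundle:
U(A) = 262.
U(B) = 274.
U(C) = 302.
Highest utility is C, so C ≻ B ≻ A.

Bundle C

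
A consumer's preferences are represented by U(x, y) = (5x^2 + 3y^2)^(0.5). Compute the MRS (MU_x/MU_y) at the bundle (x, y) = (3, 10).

For CES with ρ = 2, MRS = (5/3)·(y/x)^(-1).
At (3, 10): MRS = 0.5.
The indifference curve has slope −0.5 at this bundle.

MRS = 0.5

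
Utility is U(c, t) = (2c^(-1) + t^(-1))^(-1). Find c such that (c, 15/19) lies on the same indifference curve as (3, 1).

U depends on (c, t) only through S = 2c^(-1) + t^(-1), so equal utility means equal S. At (3, 1): S = 5/3.
With t = 15/19: (15/19)^(-1) = 19/15, so 2c^(-1) = 5/3 − 19/15 = 0.4, i.e. c^(-1) = 0.2.
Hence c = 1/0.2 = 5.
Check: U(5, 15/19) = 0.6.

c = 5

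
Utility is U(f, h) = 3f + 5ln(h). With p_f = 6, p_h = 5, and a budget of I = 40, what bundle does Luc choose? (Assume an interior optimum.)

MU_f = 3, MU_h = 5/h.
MRS = 3 ÷ (5/h).
Tangency: set MRS = p_f/p_h = 6/5 = 1.2.
MRS depends only on h: 0.6·h = 1.2 ⇒ h* = 1.2/0.6 = 2.
From the budget, 6·f = 40 − 5·2 = 30, so f* = 5.

f* = 5, h* = 2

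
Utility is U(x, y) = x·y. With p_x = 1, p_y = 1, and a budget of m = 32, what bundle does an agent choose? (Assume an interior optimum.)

x* = 16, y* = 16

MU_x = y and MU_y = x.
MRS = MU_x/MU_y = y/x.
Tangency: set MRS = p_x/p_y = 1/1 = 1.
So y/x = 1, i.e. y = x.
Substitute into the budget 1·x + 1·y = 32: 2·x = 32, so x* = 16.
Then y* = 16.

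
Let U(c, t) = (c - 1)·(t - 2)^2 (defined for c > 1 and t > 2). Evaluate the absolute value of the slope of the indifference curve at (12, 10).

MRS = 4/11

MU_c = (t−2)^2, MU_t = 2·(c−1)·(t−2).
MRS = (1/2)·(t−2)/(c−1).
At (12, 10): MRS = 4/11.
So at (12, 10) the consumer would give up 4/11 units of t for one more unit of c.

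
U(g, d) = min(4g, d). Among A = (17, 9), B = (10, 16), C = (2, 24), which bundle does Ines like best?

Evaluate utility at each bundle:
U(A) = 9.
U(B) = 16.
U(C) = 8.
Highest utility is B, so B ≻ A ≻ C.

Bundle B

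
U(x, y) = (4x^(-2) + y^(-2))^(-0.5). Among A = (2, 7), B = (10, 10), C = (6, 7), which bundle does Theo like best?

Evaluate utility at each bundle:
U(A) = 0.990.
U(B) = 4.472.
U(C) = 2.757.
Highest utility is B, so B ≻ C ≻ A.

Bundle B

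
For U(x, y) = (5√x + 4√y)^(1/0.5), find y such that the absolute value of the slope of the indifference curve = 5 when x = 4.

y = 64

For CES with ρ = 0.5, MRS = (5/4)·√(y/x).
Setting (5/4)·√(y/4) = 5 gives √(y/4) = 4, so y/4 = 16 and y = 64.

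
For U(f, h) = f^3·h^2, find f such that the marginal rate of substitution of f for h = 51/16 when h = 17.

f = 8

MU_f = 3·f^2·h^2 and MU_h = 2·f^3·h.
MRS = MU_f/MU_h = (3/2)·h/f.
Substitute h = 17: MRS = 25.5/f. Setting 25.5/f = 51/16 gives f = 25.5/(51/16) = 8.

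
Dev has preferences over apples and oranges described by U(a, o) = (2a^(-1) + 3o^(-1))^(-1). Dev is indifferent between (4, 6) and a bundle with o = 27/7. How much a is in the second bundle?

U depends on (a, o) only through S = 2a^(-1) + 3o^(-1), so equal utility means equal S. At (4, 6): S = 1.
With o = 27/7: 3·(27/7)^(-1) = 7/9, so 2a^(-1) = 1 − 7/9 = 2/9, i.e. a^(-1) = 1/9.
Hence a = 1/(1/9) = 9.
Check: U(9, 27/7) = 1.

a = 9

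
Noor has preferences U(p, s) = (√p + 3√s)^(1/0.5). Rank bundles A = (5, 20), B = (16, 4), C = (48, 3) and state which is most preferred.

Evaluate utility at each bundle:
U(A) = 245.000.
U(B) = 100.000.
U(C) = 147.000.
Highest utility is A, so A ≻ C ≻ B.

Bundle A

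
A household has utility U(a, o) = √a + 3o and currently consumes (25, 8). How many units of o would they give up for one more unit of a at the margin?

MU_a = 1/(2√a), MU_o = 3.
MRS = 1/(2√a) ÷ 3.
At (25, 8): MRS = 1/30.
That is, one extra unit of a is worth 1/30 units of o at the margin.

MRS = 1/30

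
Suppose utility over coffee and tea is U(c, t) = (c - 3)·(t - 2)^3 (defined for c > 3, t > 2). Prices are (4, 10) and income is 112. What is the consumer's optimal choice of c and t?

c* = 8, t* = 8

MU_c = (t−2)^3, MU_t = 3·(c−3)·(t−2)^2.
MRS = (1/3)·(t−2)/(c−3).
Tangency: set MRS = p_c/p_t = 4/10 = 0.4.
So (1/3)·(t − 2)/(c − 3) = 0.4, i.e. (t − 2) = 1.2·(c − 3).
Rewrite the budget in excess-of-subsistence terms: 4·(c − 3) + 10·(t − 2) = 112 − 4·3 − 10·2 = 80.
Substituting, 16·(c − 3) = 80, so c − 3 = 5 and c* = 8.
Then t − 2 = 1.2·5 = 6, so t* = 8.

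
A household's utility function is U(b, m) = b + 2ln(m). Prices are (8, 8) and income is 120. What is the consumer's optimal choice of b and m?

b* = 13, m* = 2

MU_b = 1, MU_m = 2/m.
MRS = 1 ÷ (2/m).
Tangency: set MRS = p_b/p_m = 8/8 = 1.
MRS depends only on m: 0.5·m = 1 ⇒ m* = 1/0.5 = 2.
From the budget, 8·b = 120 − 8·2 = 104, so b* = 13.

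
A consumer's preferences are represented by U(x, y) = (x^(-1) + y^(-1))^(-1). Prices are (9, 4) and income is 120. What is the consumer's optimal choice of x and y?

x* = 8, y* = 12

For CES with ρ = -1, MRS = (y/x)^2.
Tangency: set MRS = p_x/p_y = 9/4 = 2.25.
So (y/x)^2 = 2.25; taking the square root, y/x = 1.5, i.e. y = 1.5·x.
Substitute into the budget 9·x + 4·y = 120: 15·x = 120, so x* = 8 and y* = 1.5·8 = 12.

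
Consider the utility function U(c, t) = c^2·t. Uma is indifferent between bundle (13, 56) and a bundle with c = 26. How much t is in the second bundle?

t = 14

U(13, 56) = 9464.
Set U(26, t) = 9464 and solve.
With c = 26: 26^2 = 676, so t = 9464/676 = 14.
Check: U(26, 14) = 9464.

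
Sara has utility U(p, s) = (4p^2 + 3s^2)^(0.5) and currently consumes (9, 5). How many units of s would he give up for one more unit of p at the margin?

For CES with ρ = 2, MRS = (4/3)·(s/p)^(-1).
At (9, 5): MRS = 2.4.
That is, one extra unit of p is worth 2.4 units of s at the margin.

MRS = 2.4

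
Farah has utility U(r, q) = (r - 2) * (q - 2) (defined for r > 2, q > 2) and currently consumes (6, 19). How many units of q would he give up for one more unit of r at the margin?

MU_r = (q−2), MU_q = (r−2).
MRS = (q−2)/(r−2).
At (6, 19): MRS = 4.25.
So at (6, 19) the consumer would give up 4.25 units of q for one more unit of r.

MRS = 4.25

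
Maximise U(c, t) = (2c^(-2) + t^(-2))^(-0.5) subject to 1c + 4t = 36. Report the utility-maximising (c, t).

c* = 12, t* = 6

For CES with ρ = -2, MRS = (2/1)·(t/c)^3.
Tangency: set MRS = p_c/p_t = 1/4 = 0.25.
So (t/c)^3 = 0.125; taking the cube root, t/c = 0.5, i.e. t = 0.5·c.
Substitute into the budget 1·c + 4·t = 36: 3·c = 36, so c* = 12 and t* = 0.5·12 = 6.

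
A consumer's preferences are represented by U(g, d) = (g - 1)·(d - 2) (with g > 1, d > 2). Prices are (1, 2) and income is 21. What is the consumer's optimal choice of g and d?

g* = 9, d* = 6

MU_g = (d−2), MU_d = (g−1).
MRS = (d−2)/(g−1).
Tangency: set MRS = p_g/p_d = 1/2 = 0.5.
So (d − 2)/(g − 1) = 0.5, i.e. (d − 2) = 0.5·(g − 1).
Rewrite the budget in excess-of-subsistence terms: 1·(g − 1) + 2·(d − 2) = 21 − 1·1 − 2·2 = 16.
Substituting, 2·(g − 1) = 16, so g − 1 = 8 and g* = 9.
Then d − 2 = 0.5·8 = 4, so d* = 6.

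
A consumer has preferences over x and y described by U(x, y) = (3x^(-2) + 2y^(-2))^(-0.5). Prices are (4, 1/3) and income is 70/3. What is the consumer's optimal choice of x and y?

For CES with ρ = -2, MRS = (3/2)·(y/x)^3.
Tangency: set MRS = p_x/p_y = 4/(1/3) = 12.
So (y/x)^3 = 8; taking the cube root, y/x = 2, i.e. y = 2·x.
Substitute into the budget 4·x + (1/3)·y = 70/3: (14/3)·x = 70/3, so x* = 5 and y* = 2·5 = 10.

x* = 5, y* = 10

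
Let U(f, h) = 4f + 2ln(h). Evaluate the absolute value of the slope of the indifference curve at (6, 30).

MU_f = 4, MU_h = 2/h.
MRS = 4 ÷ (2/h).
At (6, 30): MRS = 60.
So at (6, 30) the consumer would give up 60 units of h for one more unit of f.

MRS = 60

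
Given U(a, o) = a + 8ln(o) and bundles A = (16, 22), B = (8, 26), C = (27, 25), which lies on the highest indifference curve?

Evaluate utility at each bundle:
U(A) = 40.728.
U(B) = 34.065.
U(C) = 52.751.
Highest utility is C, so C ≻ A ≻ B.

Bundle C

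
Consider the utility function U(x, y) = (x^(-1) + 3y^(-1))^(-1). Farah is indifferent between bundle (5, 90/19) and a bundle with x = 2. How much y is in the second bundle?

U depends on (x, y) only through S = x^(-1) + 3y^(-1), so equal utility means equal S. At (5, 90/19): S = 5/6.
With x = 2: 2^(-1) = 0.5, so 3y^(-1) = 5/6 − 0.5 = 1/3, i.e. y^(-1) = 1/9.
Hence y = 1/(1/9) = 9.
Check: U(2, 9) = 1.2.

y = 9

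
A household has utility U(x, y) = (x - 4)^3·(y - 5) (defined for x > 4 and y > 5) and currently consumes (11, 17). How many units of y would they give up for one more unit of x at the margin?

MRS = 36/7

MU_x = 3·(x−4)^2·(y−5), MU_y = (x−4)^3.
MRS = (3/1)·(y−5)/(x−4).
At (11, 17): MRS = 36/7.
The indifference curve has slope −36/7 at this bundle.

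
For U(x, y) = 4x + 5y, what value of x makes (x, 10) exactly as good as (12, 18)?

U(12, 18) = 138.
Set U(x, 10) = 138 and solve.
4x + 5·10 = 138 ⇒ 4x = 88 ⇒ x = 22.
Check: U(22, 10) = 138.

x = 22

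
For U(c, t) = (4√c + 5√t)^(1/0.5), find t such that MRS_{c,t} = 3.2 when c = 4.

t = 64

For CES with ρ = 0.5, MRS = (4/5)·√(t/c).
Setting (4/5)·√(t/4) = 3.2 gives √(t/4) = 4, so t/4 = 16 and t = 64.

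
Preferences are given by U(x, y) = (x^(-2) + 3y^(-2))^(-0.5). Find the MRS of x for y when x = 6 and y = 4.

MRS = 8/81

For CES with ρ = -2, MRS = (1/3)·(y/x)^3.
At (6, 4): MRS = 8/81.
That is, one extra unit of x is worth 8/81 units of y at the margin.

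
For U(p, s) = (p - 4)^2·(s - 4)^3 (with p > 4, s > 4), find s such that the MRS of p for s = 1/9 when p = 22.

s = 7

MU_p = 2·(p−4)·(s−4)^3, MU_s = 3·(p−4)^2·(s−4)^2.
MRS = (2/3)·(s−4)/(p−4).
Substitute p = 22: MRS = (s − 4)/27. Setting this equal to 1/9 gives s − 4 = (1/9)·27 = 3, so s = 7.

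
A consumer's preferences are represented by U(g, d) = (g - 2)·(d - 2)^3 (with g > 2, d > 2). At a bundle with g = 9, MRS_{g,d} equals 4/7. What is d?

MU_g = (d−2)^3, MU_d = 3·(g−2)·(d−2)^2.
MRS = (1/3)·(d−2)/(g−2).
Substitute g = 9: MRS = (d − 2)/21. Setting this equal to 4/7 gives d − 2 = (4/7)·21 = 12, so d = 14.

d = 14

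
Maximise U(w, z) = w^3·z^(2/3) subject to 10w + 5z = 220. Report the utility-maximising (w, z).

MU_w = 3·w^2·z^(2/3) and MU_z = 2/3·w^3·z^(-1/3).
MRS = MU_w/MU_z = (4.5)·z/w.
Tangency: set MRS = p_w/p_z = 10/5 = 2.
So (4.5)·z/w = 2, i.e. z = (4/9)·w.
Substitute into the budget 10·w + 5·z = 220: (110/9)·w = 220, so w* = 18.
Then z* = (4/9)·18 = 8.

w* = 18, z* = 8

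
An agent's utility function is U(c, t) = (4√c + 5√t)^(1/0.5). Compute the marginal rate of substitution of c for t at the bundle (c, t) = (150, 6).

MRS = 4/25

For CES with ρ = 0.5, MRS = (4/5)·√(t/c).
At (150, 6): MRS = 4/25.
The indifference curve has slope −4/25 at this bundle.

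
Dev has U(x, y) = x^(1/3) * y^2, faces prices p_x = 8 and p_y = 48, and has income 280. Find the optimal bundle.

x* = 5, y* = 5

MU_x = 1/3·x^(-2/3)·y^2 and MU_y = 2·x^(1/3)·y.
MRS = MU_x/MU_y = (1/6)·y/x.
Tangency: set MRS = p_x/p_y = 8/48 = 1/6.
So (1/6)·y/x = 1/6, i.e. y = x.
Substitute into the budget 8·x + 48·y = 280: 56·x = 280, so x* = 5.
Then y* = 5.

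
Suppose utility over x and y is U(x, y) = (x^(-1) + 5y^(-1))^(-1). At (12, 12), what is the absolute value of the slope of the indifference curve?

MRS = 0.2

For CES with ρ = -1, MRS = (1/5)·(y/x)^2.
At (12, 12): MRS = 0.2.
That is, one extra unit of x is worth 0.2 units of y at the margin.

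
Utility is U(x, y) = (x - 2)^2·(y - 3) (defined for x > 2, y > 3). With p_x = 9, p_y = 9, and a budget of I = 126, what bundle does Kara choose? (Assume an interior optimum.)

x* = 8, y* = 6

MU_x = 2·(x−2)·(y−3), MU_y = (x−2)^2.
MRS = (2/1)·(y−3)/(x−2).
Tangency: set MRS = p_x/p_y = 9/9 = 1.
So (2/1)·(y − 3)/(x − 2) = 1, i.e. (y − 3) = 0.5·(x − 2).
Rewrite the budget in excess-of-subsistence terms: 9·(x − 2) + 9·(y − 3) = 126 − 9·2 − 9·3 = 81.
Substituting, 13.5·(x − 2) = 81, so x − 2 = 6 and x* = 8.
Then y − 3 = 0.5·6 = 3, so y* = 6.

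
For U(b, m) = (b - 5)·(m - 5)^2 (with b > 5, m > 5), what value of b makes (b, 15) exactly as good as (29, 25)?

b = 101

U(29, 25) = 9600.
Set U(b, 15) = 9600 and solve.
With m = 15: (15 − 5)^2 = 100, so (b − 5) = 9600/100 = 96.
So b = 5 + 96 = 101.
Check: U(101, 15) = 9600.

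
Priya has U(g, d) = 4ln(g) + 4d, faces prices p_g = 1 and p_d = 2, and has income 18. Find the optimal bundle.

g* = 2, d* = 8

MU_g = 4/g, MU_d = 4.
MRS = 4/g ÷ 4.
Tangency: set MRS = p_g/p_d = 1/2 = 0.5.
MRS depends only on g: 1/g = 0.5 ⇒ g* = 1/0.5 = 2.
From the budget, 2·d = 18 − 1·2 = 16, so d* = 8.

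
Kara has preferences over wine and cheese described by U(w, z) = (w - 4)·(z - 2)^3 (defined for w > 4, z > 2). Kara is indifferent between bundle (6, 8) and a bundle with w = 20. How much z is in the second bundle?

z = 5

U(6, 8) = 432.
Set U(20, z) = 432 and solve.
With w = 20: (20 − 4) = 16, so (z − 2)^3 = 432/16 = 27.
Taking the cube root (with z > 2): z − 2 = 3, so z = 5.
Check: U(20, 5) = 432.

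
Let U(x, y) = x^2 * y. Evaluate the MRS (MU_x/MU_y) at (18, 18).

MRS = 2

MU_x = 2·x·y and MU_y = x^2.
MRS = MU_x/MU_y = (2/1)·y/x.
At (18, 18): MRS = 2.
That is, one extra unit of x is worth 2 units of y at the margin.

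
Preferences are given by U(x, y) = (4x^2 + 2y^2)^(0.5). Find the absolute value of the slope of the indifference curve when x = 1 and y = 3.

MRS = 2/3

For CES with ρ = 2, MRS = (4/2)·(y/x)^(-1).
At (1, 3): MRS = 2/3.
The indifference curve has slope −2/3 at this bundle.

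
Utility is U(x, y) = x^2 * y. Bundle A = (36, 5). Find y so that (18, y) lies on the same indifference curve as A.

y = 20

U(36, 5) = 6480.
Set U(18, y) = 6480 and solve.
With x = 18: 18^2 = 324, so y = 6480/324 = 20.
Check: U(18, 20) = 6480.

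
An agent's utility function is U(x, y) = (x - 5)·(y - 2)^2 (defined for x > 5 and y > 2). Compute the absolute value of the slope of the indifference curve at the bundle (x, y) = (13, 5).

MRS = 3/16

MU_x = (y−2)^2, MU_y = 2·(x−5)·(y−2).
MRS = (1/2)·(y−2)/(x−5).
At (13, 5): MRS = 3/16.
So at (13, 5) the consumer would give up 3/16 units of y for one more unit of x.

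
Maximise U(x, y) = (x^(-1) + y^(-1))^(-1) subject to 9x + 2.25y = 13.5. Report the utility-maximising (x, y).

For CES with ρ = -1, MRS = (y/x)^2.
Tangency: set MRS = p_x/p_y = 9/2.25 = 4.
So (y/x)^2 = 4; taking the square root, y/x = 2, i.e. y = 2·x.
Substitute into the budget 9·x + 2.25·y = 13.5: 13.5·x = 13.5, so x* = 1 and y* = 2·1 = 2.

x* = 1, y* = 2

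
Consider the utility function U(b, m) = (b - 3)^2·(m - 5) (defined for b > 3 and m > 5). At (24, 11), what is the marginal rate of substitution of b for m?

MU_b = 2·(b−3)·(m−5), MU_m = (b−3)^2.
MRS = (2/1)·(m−5)/(b−3).
At (24, 11): MRS = 4/7.
The indifference curve has slope −4/7 at this bundle.

MRS = 4/7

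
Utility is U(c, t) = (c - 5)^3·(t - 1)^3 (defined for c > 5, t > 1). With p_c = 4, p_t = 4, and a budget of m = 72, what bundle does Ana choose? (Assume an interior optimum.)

MU_c = 3·(c−5)^2·(t−1)^3, MU_t = 3·(c−5)^3·(t−1)^2.
MRS = (t−1)/(c−5).
Tangency: set MRS = p_c/p_t = 4/4 = 1.
So (t − 1)/(c − 5) = 1, i.e. (t − 1) = (c − 5).
Rewrite the budget in excess-of-subsistence terms: 4·(c − 5) + 4·(t − 1) = 72 − 4·5 − 4·1 = 48.
Substituting, 8·(c − 5) = 48, so c − 5 = 6 and c* = 11.
Then t − 1 = 6, so t* = 7.

c* = 11, t* = 7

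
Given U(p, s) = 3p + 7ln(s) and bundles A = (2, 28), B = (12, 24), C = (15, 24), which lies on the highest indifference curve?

Bundle C

Evaluate utility at each bundle:
U(A) = 29.325.
U(B) = 58.246.
U(C) = 67.246.
Highest utility is C, so C ≻ B ≻ A.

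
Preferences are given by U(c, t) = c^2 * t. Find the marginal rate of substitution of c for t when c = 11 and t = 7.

MRS = 14/11

MU_c = 2·c·t and MU_t = c^2.
MRS = MU_c/MU_t = (2/1)·t/c.
At (11, 7): MRS = 14/11.
The indifference curve has slope −14/11 at this bundle.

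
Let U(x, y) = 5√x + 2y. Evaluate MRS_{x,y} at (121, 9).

MU_x = 5/(2√x), MU_y = 2.
MRS = 5/(2√x) ÷ 2.
At (121, 9): MRS = 5/44.
The indifference curve has slope −5/44 at this bundle.

MRS = 5/44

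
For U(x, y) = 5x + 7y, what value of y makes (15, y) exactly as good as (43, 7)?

y = 27

U(43, 7) = 264.
Set U(15, y) = 264 and solve.
5·15 + 7y = 264 ⇒ 7y = 189 ⇒ y = 27.
Check: U(15, 27) = 264.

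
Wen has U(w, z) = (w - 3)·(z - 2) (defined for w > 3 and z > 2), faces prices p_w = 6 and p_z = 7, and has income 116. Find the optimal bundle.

MU_w = (z−2), MU_z = (w−3).
MRS = (z−2)/(w−3).
Tangency: set MRS = p_w/p_z = 6/7.
So (z − 2)/(w − 3) = 6/7, i.e. (z − 2) = (6/7)·(w − 3).
Rewrite the budget in excess-of-subsistence terms: 6·(w − 3) + 7·(z − 2) = 116 − 6·3 − 7·2 = 84.
Substituting, 12·(w − 3) = 84, so w − 3 = 7 and w* = 10.
Then z − 2 = (6/7)·7 = 6, so z* = 8.

w* = 10, z* = 8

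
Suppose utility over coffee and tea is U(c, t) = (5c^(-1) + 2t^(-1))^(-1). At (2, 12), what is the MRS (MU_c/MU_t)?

MRS = 90

For CES with ρ = -1, MRS = (5/2)·(t/c)^2.
At (2, 12): MRS = 90.
That is, one extra unit of c is worth 90 units of t at the margin.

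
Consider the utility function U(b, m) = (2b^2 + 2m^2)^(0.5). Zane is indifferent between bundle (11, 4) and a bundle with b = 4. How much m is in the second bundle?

U depends on (b, m) only through S = 2b^2 + 2m^2, so equal utility means equal S. At (11, 4): S = 274.
With b = 4: 2·4^2 = 32, so 2m^2 = 274 − 32 = 242, i.e. m^2 = 121.
Hence m = √121 = 11.
Check: U(4, 11) = 16.5529.

m = 11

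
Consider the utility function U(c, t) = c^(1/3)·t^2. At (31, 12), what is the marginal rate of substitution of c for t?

MU_c = 1/3·c^(-2/3)·t^2 and MU_t = 2·c^(1/3)·t.
MRS = MU_c/MU_t = (1/6)·t/c.
At (31, 12): MRS = 2/31.
That is, one extra unit of c is worth 2/31 units of t at the margin.

MRS = 2/31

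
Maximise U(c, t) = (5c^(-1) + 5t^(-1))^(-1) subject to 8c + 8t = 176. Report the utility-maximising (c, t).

c* = 11, t* = 11

For CES with ρ = -1, MRS = (t/c)^2.
Tangency: set MRS = p_c/p_t = 8/8 = 1.
So (t/c)^2 = 1; taking the square root, t/c = 1, i.e. t = c.
Substitute into the budget 8·c + 8·t = 176: 16·c = 176, so c* = 11 and t* = 11.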